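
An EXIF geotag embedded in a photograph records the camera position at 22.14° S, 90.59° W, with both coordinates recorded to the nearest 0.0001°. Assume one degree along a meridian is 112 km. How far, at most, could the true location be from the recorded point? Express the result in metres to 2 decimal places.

Rounding to 4 decimal places leaves each coordinate within ±5e-05° of the true value.
North–south component: 5e-05° × 112000 = 5.6 m.
Longitude error → 5e-05 × 112000 × cos 22.14° = 5e-05 × 112000 × 0.9263 ≈ 5.18709 m.
Combining orthogonally: (5.6² + 5.18709²)^½ ≈ 7.63321 m.

7.63 metres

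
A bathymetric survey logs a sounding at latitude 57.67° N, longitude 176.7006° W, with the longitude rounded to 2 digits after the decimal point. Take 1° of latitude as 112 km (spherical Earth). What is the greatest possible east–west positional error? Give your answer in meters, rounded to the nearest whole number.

Rounding to 2 decimal places leaves the longitude within ±0.005° of the true value.
Parallels shrink by cos φ, so at 57.67° a degree of longitude is 112000 × 0.5348 ≈ 59897 m.
Maximum E–W displacement: 0.005 × 59897 = 299.485 m.

299 meters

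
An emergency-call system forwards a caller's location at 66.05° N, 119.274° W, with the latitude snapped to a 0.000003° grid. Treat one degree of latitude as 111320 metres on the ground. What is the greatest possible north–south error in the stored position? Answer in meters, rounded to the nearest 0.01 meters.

With a 0.000003° grid the true value lies within half a step, ±0.000003°/2 = ±1.5e-06°, of the stored one.
So the N–S error is at most 1.5e-06 × 111320 = 0.16698 m.

0.17 meters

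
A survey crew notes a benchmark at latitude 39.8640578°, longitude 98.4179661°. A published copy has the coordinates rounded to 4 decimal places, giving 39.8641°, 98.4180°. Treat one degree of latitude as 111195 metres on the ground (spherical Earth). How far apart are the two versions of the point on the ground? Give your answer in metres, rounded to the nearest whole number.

The latitude changed by -0.0000422° and the longitude by -0.0000339°.
N–S: -0.0000422° × 111195 m/° = -4.69243 m.
East–west at this latitude: -0.0000339° × 111195 × cos 39.8641° ≈ -0.0000339 × 85349.6 = -2.89335 m.
Distance: √(4.69243² + 2.89335²) ≈ 5.51275 m.

6 metres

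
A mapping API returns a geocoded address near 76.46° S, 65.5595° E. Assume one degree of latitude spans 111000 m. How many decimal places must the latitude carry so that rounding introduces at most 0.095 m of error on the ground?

6 decimal places

One degree of latitude covers 111000 m.
N decimal places → at most half a unit in the last place, 0.5 × 10⁻ᴺ° = 111000/2 × 10⁻ᴺ m.
Setting 55500 × 10⁻ᴺ ≤ 0.095 gives 10ᴺ ≥ 5.842e+05, i.e. N ≥ 5.77.
So 6 decimal places suffice (0.0555 m); 5 would allow up to 0.555 m.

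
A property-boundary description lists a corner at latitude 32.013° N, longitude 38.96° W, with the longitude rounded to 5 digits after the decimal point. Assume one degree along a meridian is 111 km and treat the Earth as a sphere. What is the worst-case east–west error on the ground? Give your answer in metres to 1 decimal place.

Rounding to 5 decimal places leaves the longitude within ±5e-06° of the true value.
Parallels shrink by cos φ, so at 32.013° a degree of longitude is 111000 × 0.8479 ≈ 94120 m.
Maximum E–W displacement: 5e-06 × 94120 = 0.4706 m.

0.5 metres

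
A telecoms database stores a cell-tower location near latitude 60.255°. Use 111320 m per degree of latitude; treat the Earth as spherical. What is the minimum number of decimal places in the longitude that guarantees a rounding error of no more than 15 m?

At 60.255° one degree of longitude covers 111320 × cos 60.255° ≈ 111320 × 0.4961 ≈ 55230.4 m.
Rounding to N decimal places gives at most 0.5 × 10⁻ᴺ degrees of error, i.e. 0.5 × 10⁻ᴺ × 55230.4 m.
Setting 27615.2 × 10⁻ᴺ ≤ 15 gives 10ᴺ ≥ 1841, i.e. N ≥ 3.27.
At 3 places the error can reach 27.6 m, but 4 places keeps it to 2.76 m.

4 decimal places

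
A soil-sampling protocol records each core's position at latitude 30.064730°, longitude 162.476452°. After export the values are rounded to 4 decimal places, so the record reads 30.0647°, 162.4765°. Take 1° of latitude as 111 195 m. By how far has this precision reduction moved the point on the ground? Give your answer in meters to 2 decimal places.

5.70 meters

The latitude changed by +0.000030° and the longitude by -0.000048°.
North–south shift: 0.000030 × 111195 = 3.33585 m.
E–W at 30.0647°: -0.000048° × 111195 × cos 30.0647° = -0.000048 × 111195 × 0.8655 ≈ -4.61927 m.
Combined displacement = (3.33585² + 4.61927²)^½ ≈ 5.69786 m.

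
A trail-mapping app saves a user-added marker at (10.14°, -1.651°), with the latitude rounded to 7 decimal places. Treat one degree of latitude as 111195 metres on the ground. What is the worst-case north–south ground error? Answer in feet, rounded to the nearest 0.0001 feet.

Rounding to 7 decimal places leaves the latitude within ±5e-08° of the true value.
So the N–S error is at most 5e-08 × 111195 = 0.00555975 m.
Converting: 0.00555975 m × 3.2808 ft/m ≈ 0.018241 ft.

0.0182 feet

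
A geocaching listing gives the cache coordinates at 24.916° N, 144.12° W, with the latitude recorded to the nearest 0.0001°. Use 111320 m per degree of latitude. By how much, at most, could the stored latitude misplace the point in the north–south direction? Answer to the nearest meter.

Rounding to 4 decimal places leaves the latitude within ±5e-05° of the true value.
Along the meridian that is 5e-05° × 111320 m/° = 5.566 m.

6 meters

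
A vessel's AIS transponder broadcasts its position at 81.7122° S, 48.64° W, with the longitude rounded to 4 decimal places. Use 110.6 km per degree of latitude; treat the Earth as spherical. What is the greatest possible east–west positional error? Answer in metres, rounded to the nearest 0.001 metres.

Rounding to 4 decimal places leaves the longitude within ±5e-05° of the true value.
Parallels shrink by cos φ, so at 81.7122° a degree of longitude is 110600 × 0.1441 ≈ 15942.5 m.
Maximum E–W displacement: 5e-05 × 15942.5 = 0.797125 m.

0.797 metres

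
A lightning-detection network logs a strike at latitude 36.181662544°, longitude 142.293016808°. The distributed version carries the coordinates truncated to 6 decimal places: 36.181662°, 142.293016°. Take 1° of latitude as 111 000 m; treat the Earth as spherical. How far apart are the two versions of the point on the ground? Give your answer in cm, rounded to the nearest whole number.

Δlat = 36.181662544 − 36.181662 = +0.000000544°; Δlon = 142.293016808 − 142.293016 = +0.000000808°.
N–S: 0.000000544° × 111000 m/° = 0.060384 m.
E–W at 36.1817°: 0.000000808° × 111000 × cos 36.1817° = 0.000000808 × 111000 × 0.8071 ≈ 0.0723916 m.
Hypotenuse of the two orthogonal shifts: √(0.060384² + 0.0723916²) = 0.0942697 m.
That is 0.0942697 m = 9.427 cm.

9 cm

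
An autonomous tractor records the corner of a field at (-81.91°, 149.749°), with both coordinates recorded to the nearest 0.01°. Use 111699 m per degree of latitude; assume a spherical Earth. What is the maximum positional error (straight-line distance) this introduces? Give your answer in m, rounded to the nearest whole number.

Rounding to 2 decimal places leaves each coordinate within ±0.005° of the true value.
North–south component: 0.005° × 111699 = 558.495 m.
East–west component at 81.91°: 0.005° × 111699 × cos 81.91° ≈ 0.005 × 15719.2 ≈ 78.5961 m.
Combining orthogonally: (558.495² + 78.5961²)^½ ≈ 563.998 m.

564 m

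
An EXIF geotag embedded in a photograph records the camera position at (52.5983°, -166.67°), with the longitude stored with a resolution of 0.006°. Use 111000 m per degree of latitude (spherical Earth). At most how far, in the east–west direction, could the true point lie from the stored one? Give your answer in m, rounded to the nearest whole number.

202 m

With a 0.006° grid the true value lies within half a step, ±0.006°/2 = ±0.003°, of the stored one.
One degree of longitude at 52.5983° is 111000 × cos 52.5983° ≈ 111000 × 0.6074 = 67421.3 m.
Maximum E–W displacement: 0.003 × 67421.3 = 202.264 m.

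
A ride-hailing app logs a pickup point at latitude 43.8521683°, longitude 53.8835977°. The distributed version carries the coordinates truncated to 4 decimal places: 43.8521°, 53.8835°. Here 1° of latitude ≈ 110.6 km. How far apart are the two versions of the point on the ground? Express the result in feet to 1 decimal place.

Δlat = 43.8521683 − 43.8521 = +0.0000683°; Δlon = 53.8835977 − 53.8835 = +0.0000977°.
N–S: 0.0000683° × 110600 m/° = 7.55398 m.
East–west at this latitude: 0.0000977° × 110600 × cos 43.8521° ≈ 0.0000977 × 79757 = 7.79226 m.
Combined displacement = (7.55398² + 7.79226²)^½ ≈ 10.8527 m.
In feet: 10.8527 m ÷ 0.3048 ≈ 35.606 ft.

35.6 feet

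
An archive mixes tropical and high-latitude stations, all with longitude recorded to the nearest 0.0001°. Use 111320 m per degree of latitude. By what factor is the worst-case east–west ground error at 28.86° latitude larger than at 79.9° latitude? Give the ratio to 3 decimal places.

4.994

Rounding to 4 decimal places leaves the longitude within ±5e-05° of the true value.
Error at 28.86° = 5e-05° × 111320 × cos 28.86° ≈ 5.566 × 0.8758 = 4.8747 m.
Error at 79.9° = 5e-05° × 111320 × cos 79.9° ≈ 5.566 × 0.1754 = 0.97609 m.
The ratio reduces to cos 28.86° / cos 79.9° = 0.8758/0.1754 ≈ 4.9941.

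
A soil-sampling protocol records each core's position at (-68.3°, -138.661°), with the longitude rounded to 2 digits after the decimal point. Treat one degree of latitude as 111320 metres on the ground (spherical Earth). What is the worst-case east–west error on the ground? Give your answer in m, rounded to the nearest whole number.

206 m

Rounding to 2 decimal places leaves the longitude within ±0.005° of the true value.
Parallels shrink by cos φ, so at 68.3° a degree of longitude is 111320 × 0.3697 ≈ 41160.2 m.
Maximum E–W displacement: 0.005 × 41160.2 = 205.801 m.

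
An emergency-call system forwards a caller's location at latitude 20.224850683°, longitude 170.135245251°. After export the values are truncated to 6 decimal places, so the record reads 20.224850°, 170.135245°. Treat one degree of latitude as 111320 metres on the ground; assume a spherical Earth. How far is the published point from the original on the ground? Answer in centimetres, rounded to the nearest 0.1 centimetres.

The latitude changed by +0.000000683° and the longitude by +0.000000251°.
N–S: 0.000000683° × 111320 m/° = 0.0760316 m.
E–W at 20.2248°: 0.000000251° × 111320 × cos 20.2248° = 0.000000251 × 111320 × 0.9383 ≈ 0.0262185 m.
Hypotenuse of the two orthogonal shifts: √(0.0760316² + 0.0262185²) = 0.0804252 m.
That is 0.0804252 m = 8.0425 cm.

8.0 centimetres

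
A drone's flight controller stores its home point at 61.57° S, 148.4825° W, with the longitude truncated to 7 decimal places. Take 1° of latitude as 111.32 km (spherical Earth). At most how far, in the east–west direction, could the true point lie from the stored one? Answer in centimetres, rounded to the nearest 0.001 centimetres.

Truncating at 7 decimal places can drop up to a full unit in the last place, so the longitude may be off by as much as 1e-07°.
One degree of longitude at 61.57° is 111320 × cos 61.57° ≈ 111320 × 0.4761 = 52997.8 m.
East–west error: 1e-07° × 52997.8 m/° ≈ 0.00529978 m.
That is 0.00529978 m = 0.52998 cm.

0.530 centimetres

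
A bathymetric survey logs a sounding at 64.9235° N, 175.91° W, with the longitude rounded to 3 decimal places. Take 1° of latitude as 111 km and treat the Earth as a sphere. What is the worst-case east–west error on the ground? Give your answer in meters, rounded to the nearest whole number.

Rounding to 3 decimal places leaves the longitude within ±0.0005° of the true value.
At latitude 64.9235° a degree of longitude spans 111000 m × cos 64.9235° = 111000 × 0.4238 ≈ 47044.9 m.
Maximum E–W displacement: 0.0005 × 47044.9 = 23.5225 m.

24 meters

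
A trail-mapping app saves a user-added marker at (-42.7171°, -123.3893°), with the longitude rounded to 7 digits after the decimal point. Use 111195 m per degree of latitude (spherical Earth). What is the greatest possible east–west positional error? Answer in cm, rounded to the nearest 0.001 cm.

0.408 cm

Rounding to 7 decimal places leaves the longitude within ±5e-08° of the true value.
One degree of longitude at 42.7171° is 111195 × cos 42.7171° ≈ 111195 × 0.7347 = 81696.3 m.
East–west error: 5e-08° × 81696.3 m/° ≈ 0.00408482 m.
That is 0.00408482 m = 0.40848 cm.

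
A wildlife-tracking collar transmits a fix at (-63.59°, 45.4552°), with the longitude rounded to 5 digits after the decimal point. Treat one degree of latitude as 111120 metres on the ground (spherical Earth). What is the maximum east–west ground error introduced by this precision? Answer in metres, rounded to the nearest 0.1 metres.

Rounding to 5 decimal places leaves the longitude within ±5e-06° of the true value.
At latitude 63.59° a degree of longitude spans 111120 m × cos 63.59° = 111120 × 0.4448 ≈ 49425.2 m.
Maximum E–W displacement: 5e-06 × 49425.2 = 0.247126 m.

0.2 metres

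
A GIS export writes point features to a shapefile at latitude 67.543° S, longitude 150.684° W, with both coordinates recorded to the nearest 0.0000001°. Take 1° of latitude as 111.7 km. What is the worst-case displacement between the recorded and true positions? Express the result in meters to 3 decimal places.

Rounding to 7 decimal places leaves each coordinate within ±5e-08° of the true value.
North–south component: 5e-08° × 111700 = 0.005585 m.
Longitude error → 5e-08 × 111700 × cos 67.543° = 5e-08 × 111700 × 0.3820 ≈ 0.00213341 m.
Combining orthogonally: (0.005585² + 0.00213341²)^½ ≈ 0.0059786 m.

0.006 meters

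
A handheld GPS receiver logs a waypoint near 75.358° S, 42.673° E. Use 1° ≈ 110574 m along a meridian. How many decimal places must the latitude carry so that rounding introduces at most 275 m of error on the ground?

3 decimal places

One degree of latitude covers 110574 m.
N decimal places → at most half a unit in the last place, 0.5 × 10⁻ᴺ° = 110574/2 × 10⁻ᴺ m.
Setting 55287 × 10⁻ᴺ ≤ 275 gives 10ᴺ ≥ 201, i.e. N ≥ 2.30.
So 3 decimal places suffice (55.3 m); 2 would allow up to 553 m.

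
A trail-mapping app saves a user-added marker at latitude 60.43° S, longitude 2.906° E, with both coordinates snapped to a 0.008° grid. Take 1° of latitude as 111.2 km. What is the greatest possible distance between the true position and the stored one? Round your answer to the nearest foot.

1627 feet

With a 0.008° grid the true value lies within half a step, ±0.008°/2 = ±0.004°, of the stored one.
N–S: 0.004° × 111200 m/° = 444.8 m.
Longitude error → 0.004 × 111200 × cos 60.43° = 0.004 × 111200 × 0.4935 ≈ 219.503 m.
The two errors are perpendicular, so the maximum displacement is √(444.8² + 219.503²) ≈ 496.013 m.
Converting: 496.013 m × 3.2808 ft/m ≈ 1627.3 ft.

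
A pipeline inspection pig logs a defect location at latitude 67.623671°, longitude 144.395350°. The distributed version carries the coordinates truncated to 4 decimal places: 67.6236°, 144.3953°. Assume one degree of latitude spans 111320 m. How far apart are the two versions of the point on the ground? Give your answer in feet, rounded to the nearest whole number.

27 feet

The latitude changed by +0.000071° and the longitude by +0.000050°.
N–S: 0.000071° × 111320 m/° = 7.90372 m.
E–W at 67.6236°: 0.000050° × 111320 × cos 67.6236° = 0.000050 × 111320 × 0.3807 ≈ 2.11892 m.
Hypotenuse of the two orthogonal shifts: √(7.90372² + 2.11892²) = 8.18282 m.
In feet: 8.18282 m ÷ 0.3048 ≈ 26.847 ft.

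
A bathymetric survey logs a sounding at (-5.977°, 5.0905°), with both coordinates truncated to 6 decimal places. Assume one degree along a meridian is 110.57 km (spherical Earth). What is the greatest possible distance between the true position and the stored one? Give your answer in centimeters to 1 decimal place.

Truncating at 6 decimal places can drop up to a full unit in the last place, so each coordinate may be off by as much as 1e-06°.
N–S: 1e-06° × 110570 m/° = 0.11057 m.
Longitude error → 1e-06 × 110570 × cos 5.977° = 1e-06 × 110570 × 0.9946 ≈ 0.109969 m.
The two errors are perpendicular, so the maximum displacement is √(0.11057² + 0.109969²) ≈ 0.155945 m.
That is 0.155945 m = 15.595 cm.

15.6 centimeters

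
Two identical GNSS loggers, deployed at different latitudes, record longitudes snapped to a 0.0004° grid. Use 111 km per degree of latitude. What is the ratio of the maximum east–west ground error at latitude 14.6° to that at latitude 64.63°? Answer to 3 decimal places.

With a 0.0004° grid the true value lies within half a step, ±0.0004°/2 = ±0.0002°, of the stored one.
Error at 14.6° = 0.0002° × 111000 × cos 14.6° ≈ 22.2 × 0.9677 = 21.483 m.
Error at 64.63° = 0.0002° × 111000 × cos 64.63° ≈ 22.2 × 0.4285 = 9.5119 m.
Ratio: 21.483 / 9.5119 = cos 14.6° / cos 64.63° ≈ 2.2586.

2.259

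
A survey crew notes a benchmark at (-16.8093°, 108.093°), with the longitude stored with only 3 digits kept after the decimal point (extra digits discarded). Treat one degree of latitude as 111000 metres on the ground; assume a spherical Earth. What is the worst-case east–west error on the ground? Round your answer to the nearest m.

106 m

Truncating at 3 decimal places can drop up to a full unit in the last place, so the longitude may be off by as much as 0.001°.
At latitude 16.8093° a degree of longitude spans 111000 m × cos 16.8093° = 111000 × 0.9573 ≈ 106257 m.
East–west error: 0.001° × 106257 m/° ≈ 106.257 m.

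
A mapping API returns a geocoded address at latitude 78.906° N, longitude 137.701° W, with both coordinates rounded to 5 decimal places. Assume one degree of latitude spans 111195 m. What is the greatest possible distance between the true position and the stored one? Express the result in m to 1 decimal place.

0.6 m

Rounding to 5 decimal places leaves each coordinate within ±5e-06° of the true value.
Latitude error → 5e-06 × 111195 = 0.555975 m along the meridian.
East–west component at 78.906°: 5e-06° × 111195 × cos 78.906° ≈ 5e-06 × 21396.1 ≈ 0.10698 m.
Combining orthogonally: (0.555975² + 0.10698²)^½ ≈ 0.566174 m.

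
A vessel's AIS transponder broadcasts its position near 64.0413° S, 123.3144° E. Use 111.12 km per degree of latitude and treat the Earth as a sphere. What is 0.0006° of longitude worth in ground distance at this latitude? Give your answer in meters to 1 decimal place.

One degree of longitude here spans 111120 × cos 64.0413° = 111120 × 0.4377 ≈ 48639.8 m; 0.0006° of that is 29.1839 m.

29.2 meters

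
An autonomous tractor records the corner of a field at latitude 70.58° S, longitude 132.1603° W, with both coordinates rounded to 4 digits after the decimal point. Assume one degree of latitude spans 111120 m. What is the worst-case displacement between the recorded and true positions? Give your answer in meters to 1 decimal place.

5.9 meters

Rounding to 4 decimal places leaves each coordinate within ±5e-05° of the true value.
N–S: 5e-05° × 111120 m/° = 5.556 m.
E–W at 70.58°: 5e-05° × 111120 × cos 70.58° = 5e-05 × 111120 × 0.3325 ≈ 1.84732 m.
Combining orthogonally: (5.556² + 1.84732²)^½ ≈ 5.85506 m.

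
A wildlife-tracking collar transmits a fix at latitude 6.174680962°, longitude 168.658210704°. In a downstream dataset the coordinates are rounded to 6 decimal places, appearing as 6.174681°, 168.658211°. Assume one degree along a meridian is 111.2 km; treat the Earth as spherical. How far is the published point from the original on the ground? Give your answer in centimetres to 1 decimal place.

3.3 centimetres

The latitude changed by -0.000000038° and the longitude by -0.000000296°.
North–south shift: -0.000000038 × 111200 = -0.0042256 m.
E–W at 6.17468°: -0.000000296° × 111200 × cos 6.17468° = -0.000000296 × 111200 × 0.9942 ≈ -0.0327242 m.
Combined displacement = (0.0042256² + 0.0327242²)^½ ≈ 0.0329959 m.
That is 0.0329959 m = 3.2996 cm.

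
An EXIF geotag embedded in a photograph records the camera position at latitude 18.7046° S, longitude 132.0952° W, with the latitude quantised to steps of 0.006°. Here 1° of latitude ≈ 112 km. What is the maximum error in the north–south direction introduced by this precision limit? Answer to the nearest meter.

336 meters

With a 0.006° grid the true value lies within half a step, ±0.006°/2 = ±0.003°, of the stored one.
North–south distance: 0.003° × 112000 m/° = 336 m.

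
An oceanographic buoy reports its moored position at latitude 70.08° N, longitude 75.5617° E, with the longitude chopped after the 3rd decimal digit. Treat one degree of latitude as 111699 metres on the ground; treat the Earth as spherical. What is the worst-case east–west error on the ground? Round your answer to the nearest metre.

Truncating at 3 decimal places can drop up to a full unit in the last place, so the longitude may be off by as much as 0.001°.
One degree of longitude at 70.08° is 111699 × cos 70.08° ≈ 111699 × 0.3407 = 38056.7 m.
East–west error: 0.001° × 38056.7 m/° ≈ 38.0567 m.

38 metres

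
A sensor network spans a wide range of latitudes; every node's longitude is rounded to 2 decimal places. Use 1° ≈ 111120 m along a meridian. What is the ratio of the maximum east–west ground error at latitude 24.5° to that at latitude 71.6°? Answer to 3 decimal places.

2.883

Rounding to 2 decimal places leaves the longitude within ±0.005° of the true value.
Error at 24.5° = 0.005° × 111120 × cos 24.5° ≈ 555.6 × 0.9100 = 505.57 m.
At 71.6°: 0.005° × 111120 × cos 71.6° = 0.005 × 111120 × 0.3156 ≈ 175.37 m.
The ratio reduces to cos 24.5° / cos 71.6° = 0.9100/0.3156 ≈ 2.8828.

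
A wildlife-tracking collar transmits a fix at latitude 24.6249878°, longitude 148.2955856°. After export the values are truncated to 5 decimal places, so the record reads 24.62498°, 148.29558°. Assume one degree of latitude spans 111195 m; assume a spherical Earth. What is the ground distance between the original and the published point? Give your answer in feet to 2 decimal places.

3.40 feet

The latitude changed by +0.0000078° and the longitude by +0.0000056°.
N–S: 0.0000078° × 111195 m/° = 0.867321 m.
E–W at 24.625°: 0.0000056° × 111195 × cos 24.625° = 0.0000056 × 111195 × 0.9091 ≈ 0.566061 m.
Hypotenuse of the two orthogonal shifts: √(0.867321² + 0.566061²) = 1.0357 m.
Converting: 1.0357 m × 3.2808 ft/m ≈ 3.398 ft.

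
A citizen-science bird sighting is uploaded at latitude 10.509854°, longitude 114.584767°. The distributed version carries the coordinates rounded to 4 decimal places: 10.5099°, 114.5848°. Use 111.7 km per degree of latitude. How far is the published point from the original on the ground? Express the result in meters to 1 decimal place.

6.3 meters

Δlat = 10.509854 − 10.5099 = -0.000046°; Δlon = 114.584767 − 114.5848 = -0.000033°.
North–south shift: -0.000046 × 111700 = -5.1382 m.
E–W at 10.5099°: -0.000033° × 111700 × cos 10.5099° = -0.000033 × 111700 × 0.9832 ≈ -3.62426 m.
Hypotenuse of the two orthogonal shifts: √(5.1382² + 3.62426²) = 6.28779 m.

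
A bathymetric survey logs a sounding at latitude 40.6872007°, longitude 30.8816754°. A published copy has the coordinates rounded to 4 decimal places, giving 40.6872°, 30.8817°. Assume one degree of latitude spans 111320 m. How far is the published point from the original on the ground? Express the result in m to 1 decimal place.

Δlat = 40.6872007 − 40.6872 = +0.0000007°; Δlon = 30.8816754 − 30.8817 = -0.0000246°.
N–S: 0.0000007° × 111320 m/° = 0.077924 m.
E–W at 40.6872°: -0.0000246° × 111320 × cos 40.6872° = -0.0000246 × 111320 × 0.7583 ≈ -2.07653 m.
Distance: √(0.077924² + 2.07653²) ≈ 2.07799 m.

2.1 m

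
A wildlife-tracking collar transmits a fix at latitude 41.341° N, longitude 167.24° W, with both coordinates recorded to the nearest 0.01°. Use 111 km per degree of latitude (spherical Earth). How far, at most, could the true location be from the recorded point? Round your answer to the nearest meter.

Rounding to 2 decimal places leaves each coordinate within ±0.005° of the true value.
North–south component: 0.005° × 111000 = 555 m.
E–W at 41.341°: 0.005° × 111000 × cos 41.341° = 0.005 × 111000 × 0.7508 ≈ 416.689 m.
The two errors are perpendicular, so the maximum displacement is √(555² + 416.689²) ≈ 694.014 m.

694 meters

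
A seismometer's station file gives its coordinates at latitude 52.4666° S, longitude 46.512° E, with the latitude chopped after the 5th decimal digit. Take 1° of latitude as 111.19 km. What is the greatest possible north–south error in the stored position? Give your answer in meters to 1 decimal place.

1.1 meters

Truncating at 5 decimal places can drop up to a full unit in the last place, so the latitude may be off by as much as 1e-05°.
So the N–S error is at most 1e-05 × 111190 = 1.1119 m.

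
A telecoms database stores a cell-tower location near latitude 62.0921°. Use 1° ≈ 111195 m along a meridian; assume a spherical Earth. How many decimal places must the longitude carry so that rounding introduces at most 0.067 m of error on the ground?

6 decimal places

At 62.0921° one degree of longitude covers 111195 × cos 62.0921° ≈ 111195 × 0.4681 ≈ 52045 m.
With N decimal places the half-ulp bound is 0.5·10⁻ᴺ°, or 0.5·10⁻ᴺ × 52045 m on the ground.
Need 0.5 × 52045 × 10⁻ᴺ ≤ 0.067 → 10⁻ᴺ ≤ 2.575e-06, so N ≥ 5.59.
At 5 places the error can reach 0.26 m, but 6 places keeps it to 0.026 m.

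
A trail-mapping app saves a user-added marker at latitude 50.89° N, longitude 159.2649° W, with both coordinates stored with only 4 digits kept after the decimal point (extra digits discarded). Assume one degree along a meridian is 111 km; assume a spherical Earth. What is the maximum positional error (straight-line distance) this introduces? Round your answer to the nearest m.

Truncating at 4 decimal places can drop up to a full unit in the last place, so each coordinate may be off by as much as 0.0001°.
Latitude error → 0.0001 × 111000 = 11.1 m along the meridian.
E–W at 50.89°: 0.0001° × 111000 × cos 50.89° = 0.0001 × 111000 × 0.6308 ≈ 7.002 m.
Combining orthogonally: (11.1² + 7.002²)^½ ≈ 13.124 m.

13 m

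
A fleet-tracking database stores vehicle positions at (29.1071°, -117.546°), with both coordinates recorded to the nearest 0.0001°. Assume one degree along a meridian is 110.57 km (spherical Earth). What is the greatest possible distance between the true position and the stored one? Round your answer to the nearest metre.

7 metres

Rounding to 4 decimal places leaves each coordinate within ±5e-05° of the true value.
North–south component: 5e-05° × 110570 = 5.5285 m.
E–W at 29.1071°: 5e-05° × 110570 × cos 29.1071° = 5e-05 × 110570 × 0.8737 ≈ 4.83032 m.
The two errors are perpendicular, so the maximum displacement is √(5.5285² + 4.83032²) ≈ 7.34141 m.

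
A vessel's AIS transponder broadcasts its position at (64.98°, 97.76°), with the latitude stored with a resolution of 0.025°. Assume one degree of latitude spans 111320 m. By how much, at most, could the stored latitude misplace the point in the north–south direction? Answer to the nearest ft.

4565 ft

With a 0.025° grid the true value lies within half a step, ±0.025°/2 = ±0.0125°, of the stored one.
North–south distance: 0.0125° × 111320 m/° = 1391.5 m.
In feet: 1391.5 m ÷ 0.3048 ≈ 4565.3 ft.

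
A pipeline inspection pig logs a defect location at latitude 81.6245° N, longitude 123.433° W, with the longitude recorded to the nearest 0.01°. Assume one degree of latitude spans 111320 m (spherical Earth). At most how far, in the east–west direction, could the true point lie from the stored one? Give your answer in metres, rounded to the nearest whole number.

Rounding to 2 decimal places leaves the longitude within ±0.005° of the true value.
At latitude 81.6245° a degree of longitude spans 111320 m × cos 81.6245° = 111320 × 0.1457 ≈ 16214.9 m.
East–west error: 0.005° × 16214.9 m/° ≈ 81.0744 m.

81 metres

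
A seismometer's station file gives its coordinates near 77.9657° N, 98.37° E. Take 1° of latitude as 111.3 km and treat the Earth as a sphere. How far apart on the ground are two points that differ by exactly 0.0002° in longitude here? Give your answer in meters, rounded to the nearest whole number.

5 meters

0.0002° of longitude at 77.9657° is 0.0002 × 111300 × cos 77.9657° ≈ 0.0002 × 23205.7 = 4.64115 m.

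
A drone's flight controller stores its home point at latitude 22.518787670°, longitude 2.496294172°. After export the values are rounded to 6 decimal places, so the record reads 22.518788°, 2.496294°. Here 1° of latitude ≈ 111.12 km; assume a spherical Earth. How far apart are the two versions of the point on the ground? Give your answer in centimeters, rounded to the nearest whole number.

The latitude changed by -0.000000330° and the longitude by +0.000000172°.
N–S: -0.000000330° × 111120 m/° = -0.0366696 m.
E–W at 22.5188°: 0.000000172° × 111120 × cos 22.5188° = 0.000000172 × 111120 × 0.9238 ≈ 0.0176554 m.
Distance: √(0.0366696² + 0.0176554²) ≈ 0.0406985 m.
That is 0.0406985 m = 4.0699 cm.

4 centimeters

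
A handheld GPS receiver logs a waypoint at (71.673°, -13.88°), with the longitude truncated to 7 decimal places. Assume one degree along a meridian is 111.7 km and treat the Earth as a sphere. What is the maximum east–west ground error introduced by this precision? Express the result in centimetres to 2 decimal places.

0.35 centimetres

Truncating at 7 decimal places can drop up to a full unit in the last place, so the longitude may be off by as much as 1e-07°.
One degree of longitude at 71.673° is 111700 × cos 71.673° ≈ 111700 × 0.3144 = 35122.9 m.
So at most 1e-07° × 35122.9 ≈ 0.00351229 m east–west.
That is 0.00351229 m = 0.35123 cm.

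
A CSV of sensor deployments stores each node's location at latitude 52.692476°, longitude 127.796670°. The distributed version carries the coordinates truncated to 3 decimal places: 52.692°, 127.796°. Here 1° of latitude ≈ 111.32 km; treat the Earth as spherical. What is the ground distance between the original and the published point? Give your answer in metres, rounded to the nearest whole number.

The latitude changed by +0.000476° and the longitude by +0.000670°.
N–S: 0.000476° × 111320 m/° = 52.9883 m.
E–W at 52.692°: 0.000670° × 111320 × cos 52.692° = 0.000670 × 111320 × 0.6061 ≈ 45.2056 m.
Distance: √(52.9883² + 45.2056²) ≈ 69.6513 m.

70 metres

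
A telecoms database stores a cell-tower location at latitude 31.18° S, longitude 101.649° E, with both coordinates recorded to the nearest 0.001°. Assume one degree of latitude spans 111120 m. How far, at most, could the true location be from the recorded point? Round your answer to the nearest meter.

Rounding to 3 decimal places leaves each coordinate within ±0.0005° of the true value.
Latitude error → 0.0005 × 111120 = 55.56 m along the meridian.
East–west component at 31.18°: 0.0005° × 111120 × cos 31.18° ≈ 0.0005 × 95068.2 ≈ 47.5341 m.
Worst case both components are at the extreme and orthogonal: √(55.56² + 47.5341²) ≈ 73.1191 m.

73 meters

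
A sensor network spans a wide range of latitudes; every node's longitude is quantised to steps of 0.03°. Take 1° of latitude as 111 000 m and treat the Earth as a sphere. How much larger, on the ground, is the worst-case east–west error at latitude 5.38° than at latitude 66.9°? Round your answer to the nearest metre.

With a 0.03° grid the true value lies within half a step, ±0.03°/2 = ±0.015°, of the stored one.
At 5.38°: 0.015° × 111000 × cos 5.38° = 0.015 × 111000 × 0.9956 ≈ 1657.7 m.
Error at 66.9° = 0.015° × 111000 × cos 66.9° ≈ 1665 × 0.3923 = 653.24 m.
So the lower-latitude error exceeds the higher by 1657.7 − 653.24 = 1004.4 m.

1004 metres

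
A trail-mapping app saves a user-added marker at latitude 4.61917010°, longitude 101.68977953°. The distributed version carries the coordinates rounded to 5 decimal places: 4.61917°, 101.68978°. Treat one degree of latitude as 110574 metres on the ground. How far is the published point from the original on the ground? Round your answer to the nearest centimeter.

Δlat = 4.61917010 − 4.61917 = +0.00000010°; Δlon = 101.68977953 − 101.68978 = -0.00000047°.
North–south shift: 0.00000010 × 110574 = 0.0110574 m.
East–west at this latitude: -0.00000047° × 110574 × cos 4.61917° ≈ -0.00000047 × 110215 = -0.051801 m.
Distance: √(0.0110574² + 0.051801²) ≈ 0.052968 m.
That is 0.052968 m = 5.2968 cm.

5 centimeters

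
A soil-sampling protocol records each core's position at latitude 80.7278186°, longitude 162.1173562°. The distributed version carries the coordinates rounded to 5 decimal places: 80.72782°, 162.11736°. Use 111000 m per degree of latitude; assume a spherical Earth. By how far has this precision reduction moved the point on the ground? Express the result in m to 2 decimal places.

The latitude changed by -0.0000014° and the longitude by -0.0000038°.
North–south shift: -0.0000014 × 111000 = -0.1554 m.
E–W at 80.7278°: -0.0000038° × 111000 × cos 80.7278° = -0.0000038 × 111000 × 0.1611 ≈ -0.0679624 m.
Hypotenuse of the two orthogonal shifts: √(0.1554² + 0.0679624²) = 0.169611 m.

0.17 m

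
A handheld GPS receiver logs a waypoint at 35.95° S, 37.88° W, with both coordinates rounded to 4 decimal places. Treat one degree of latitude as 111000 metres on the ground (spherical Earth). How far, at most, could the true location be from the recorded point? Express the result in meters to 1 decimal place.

Rounding to 4 decimal places leaves each coordinate within ±5e-05° of the true value.
Latitude error → 5e-05 × 111000 = 5.55 m along the meridian.
E–W at 35.95°: 5e-05° × 111000 × cos 35.95° = 5e-05 × 111000 × 0.8095 ≈ 4.49289 m.
Combining orthogonally: (5.55² + 4.49289²)^½ ≈ 7.14063 m.

7.1 meters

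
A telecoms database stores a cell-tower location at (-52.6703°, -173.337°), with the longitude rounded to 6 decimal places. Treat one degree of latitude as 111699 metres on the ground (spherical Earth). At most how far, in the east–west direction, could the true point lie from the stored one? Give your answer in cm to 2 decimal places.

3.39 cm

Rounding to 6 decimal places leaves the longitude within ±5e-07° of the true value.
At latitude 52.6703° a degree of longitude spans 111699 m × cos 52.6703° = 111699 × 0.6064 ≈ 67734.3 m.
So at most 5e-07° × 67734.3 ≈ 0.0338672 m east–west.
That is 0.0338672 m = 3.3867 cm.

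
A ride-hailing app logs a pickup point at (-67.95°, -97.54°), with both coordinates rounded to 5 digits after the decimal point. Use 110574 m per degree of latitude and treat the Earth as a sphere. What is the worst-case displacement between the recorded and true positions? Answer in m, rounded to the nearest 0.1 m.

Rounding to 5 decimal places leaves each coordinate within ±5e-06° of the true value.
Latitude error → 5e-06 × 110574 = 0.55287 m along the meridian.
Longitude error → 5e-06 × 110574 × cos 67.95° = 5e-06 × 110574 × 0.3754 ≈ 0.207556 m.
Combining orthogonally: (0.55287² + 0.207556²)^½ ≈ 0.590546 m.

0.6 m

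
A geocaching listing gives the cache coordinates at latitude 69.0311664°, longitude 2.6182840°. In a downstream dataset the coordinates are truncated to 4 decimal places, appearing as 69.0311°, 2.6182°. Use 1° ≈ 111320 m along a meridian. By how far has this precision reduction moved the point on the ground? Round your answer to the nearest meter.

8 meters

The latitude changed by +0.0000664° and the longitude by +0.0000840°.
North–south shift: 0.0000664 × 111320 = 7.39165 m.
East–west at this latitude: 0.0000840° × 111320 × cos 69.0311° ≈ 0.0000840 × 39837.1 = 3.34632 m.
Distance: √(7.39165² + 3.34632²) ≈ 8.11383 m.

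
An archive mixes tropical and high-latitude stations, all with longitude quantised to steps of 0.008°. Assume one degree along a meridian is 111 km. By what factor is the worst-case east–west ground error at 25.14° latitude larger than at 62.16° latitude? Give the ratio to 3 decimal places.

With a 0.008° grid the true value lies within half a step, ±0.008°/2 = ±0.004°, of the stored one.
At 25.14°: 0.004° × 111000 × cos 25.14° = 0.004 × 111000 × 0.9053 ≈ 401.94 m.
Error at 62.16° = 0.004° × 111000 × cos 62.16° ≈ 444 × 0.4670 = 207.35 m.
Ratio: 401.94 / 207.35 = cos 25.14° / cos 62.16° ≈ 1.9385.

1.938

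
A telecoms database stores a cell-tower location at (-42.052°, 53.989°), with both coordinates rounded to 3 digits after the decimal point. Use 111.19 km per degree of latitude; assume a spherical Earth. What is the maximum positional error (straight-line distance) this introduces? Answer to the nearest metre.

Rounding to 3 decimal places leaves each coordinate within ±0.0005° of the true value.
N–S: 0.0005° × 111190 m/° = 55.595 m.
E–W at 42.052°: 0.0005° × 111190 × cos 42.052° = 0.0005 × 111190 × 0.7425 ≈ 41.2814 m.
Worst case both components are at the extreme and orthogonal: √(55.595² + 41.2814²) ≈ 69.2456 m.

69 metres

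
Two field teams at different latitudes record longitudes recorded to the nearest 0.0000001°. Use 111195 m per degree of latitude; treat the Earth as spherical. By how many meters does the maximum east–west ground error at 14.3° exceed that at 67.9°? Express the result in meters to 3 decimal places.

0.003 meters

Rounding to 7 decimal places leaves the longitude within ±5e-08° of the true value.
Error at 14.3° = 5e-08° × 111195 × cos 14.3° ≈ 0.0055597 × 0.9690 = 0.0053875 m.
At 67.9°: 5e-08° × 111195 × cos 67.9° = 5e-08 × 111195 × 0.3762 ≈ 0.0020917 m.
Difference: 0.0053875 − 0.0020917 = 0.0032958 m.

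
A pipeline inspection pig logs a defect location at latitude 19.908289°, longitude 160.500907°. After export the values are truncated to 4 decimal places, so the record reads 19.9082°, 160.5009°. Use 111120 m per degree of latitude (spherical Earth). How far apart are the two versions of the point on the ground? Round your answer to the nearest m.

10 m

Δlat = 19.908289 − 19.9082 = +0.000089°; Δlon = 160.500907 − 160.5009 = +0.000007°.
North–south shift: 0.000089 × 111120 = 9.88968 m.
E–W at 19.9082°: 0.000007° × 111120 × cos 19.9082° = 0.000007 × 111120 × 0.9402 ≈ 0.731356 m.
Combined displacement = (9.88968² + 0.731356²)^½ ≈ 9.91669 m.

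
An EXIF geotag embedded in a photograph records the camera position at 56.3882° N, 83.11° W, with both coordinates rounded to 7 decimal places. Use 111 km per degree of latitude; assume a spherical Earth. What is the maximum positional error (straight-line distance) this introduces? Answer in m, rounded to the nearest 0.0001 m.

0.0063 m

Rounding to 7 decimal places leaves each coordinate within ±5e-08° of the true value.
Latitude error → 5e-08 × 111000 = 0.00555 m along the meridian.
Longitude error → 5e-08 × 111000 × cos 56.3882° = 5e-08 × 111000 × 0.5536 ≈ 0.00307228 m.
Combining orthogonally: (0.00555² + 0.00307228²)^½ ≈ 0.00634361 m.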